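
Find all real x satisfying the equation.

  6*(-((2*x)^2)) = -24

Step 1. [6*(-((2*x)^2)) = -24] leading coefficient 6: divide by 6 ⇒ div: -((2*x)^2) = -4.
Step 2. [-((2*x)^2) = -4] leading − — multiply by −1 ⇒ neg: (2*x)^2 = 4.
Step 3. [(2*x)^2 = 4] 4 ≥ 0, LHS is (·)² — take ±√ ⇒ sqrt: 2*x = 2 or -2.
Step 4. [2*x = 2 or -2] 2 out front; divide by 2 ⇒ div: x = 1 or -1.

Answer: x ∈ {-1, 1}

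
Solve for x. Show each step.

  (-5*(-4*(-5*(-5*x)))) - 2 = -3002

Step 1. [(-5*(-4*(-5*(-5*x)))) - 2 = -3002] add 2: x sits inside (… - 2) ⇒ sub: -5*(-4*(-5*(-5*x))) = -3000.
Step 2. [-5*(-4*(-5*(-5*x))) = -3000] divide by the outer -5, so div: -4*(-5*(-5*x)) = 600.
Step 3. [-4*(-5*(-5*x)) = 600] -4 out front; divide by -4 ⇒ div: -5*(-5*x) = -150.
Step 4. [-5*(-5*x) = -150] LHS = -5·(…); ÷-5 both sides ⇒ div: -5*x = 30.
Step 5. [-5*x = 30] -5·(inner) — divide through by -5. So div: x = -6.

Answer: x ∈ {-6}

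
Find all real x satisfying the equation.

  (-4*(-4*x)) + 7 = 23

Step 1. [(-4*(-4*x)) + 7 = 23] +7 is outermost — subtract 7 both sides. So sub: -4*(-4*x) = 16.
Step 2. [-4*(-4*x) = 16] divide by the outer -4. So div: -4*x = -4.
Step 3. [-4*x = -4] LHS = -4·(…); ÷-4 both sides ⇒ div: x = 1.

Answer: x ∈ {1}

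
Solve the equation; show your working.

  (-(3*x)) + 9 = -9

Step 1. [(-(3*x)) + 9 = -9] subtract 9: x sits inside (… + 9), so sub: -(3*x) = -18.
Step 2. [-(3*x) = -18] flip signs both sides, so neg: 3*x = 18.
Step 3. [3*x = 18] LHS = 3·(…); ÷3 both sides ⇒ div: x = 6.

Answer: x ∈ {6}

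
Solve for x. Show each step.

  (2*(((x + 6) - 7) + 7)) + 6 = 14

Step 1. [(2*(((x + 6) - 7) + 7)) + 6 = 14] the outer +6 inverts by subtracting 6. So sub: 2*(((x + 6) - 7) + 7) = 8.
Step 2. [2*(((x + 6) - 7) + 7) = 8] 2 out front; divide by 2. So div: ((x + 6) - 7) + 7 = 4.
Step 3. [((x + 6) - 7) + 7 = 4] 7 comes off first (subtract 7), so sub: (x + 6) - 7 = -3.
Step 4. [(x + 6) - 7 = -3] 7 comes off first (add 7) ⇒ sub: x + 6 = 4.
Step 5. [x + 6 = 4] subtract 6: x sits inside (… + 6). So sub: x = -2.

Answer: x ∈ {-2}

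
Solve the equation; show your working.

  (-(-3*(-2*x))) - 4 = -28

Step 1. [(-(-3*(-2*x))) - 4 = -28] the outer -4 inverts by adding 4 ⇒ sub: -(-3*(-2*x)) = -24.
Step 2. [-(-3*(-2*x)) = -24] leading − — multiply by −1, so neg: -3*(-2*x) = 24.
Step 3. [-3*(-2*x) = 24] LHS = -3·(…); ÷-3 both sides ⇒ div: -2*x = -8.
Step 4. [-2*x = -8] divide by the outer -2. So div: x = 4.

Answer: x ∈ {4}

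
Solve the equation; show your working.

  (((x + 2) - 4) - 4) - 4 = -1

Step 1. [(((x + 2) - 4) - 4) - 4 = -1] 4 comes off first (add 4). So sub: ((x + 2) - 4) - 4 = 3.
Step 2. [((x + 2) - 4) - 4 = 3] peel the -4: add 4 from each side, so sub: (x + 2) - 4 = 7.
Step 3. [(x + 2) - 4 = 7] the outer -4 inverts by adding 4, so sub: x + 2 = 11.
Step 4. [x + 2 = 11] the outer +2 inverts by subtracting 2 ⇒ sub: x = 9.

Answer: x ∈ {9}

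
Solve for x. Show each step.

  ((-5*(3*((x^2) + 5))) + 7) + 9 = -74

Step 1. [((-5*(3*((x^2) + 5))) + 7) + 9 = -74] subtract 9: x sits inside (… + 9). So sub: (-5*(3*((x^2) + 5))) + 7 = -83.
Step 2. [(-5*(3*((x^2) + 5))) + 7 = -83] the outer +7 inverts by subtracting 7. So sub: -5*(3*((x^2) + 5)) = -90.
Step 3. [-5*(3*((x^2) + 5)) = -90] -5 out front; divide by -5. So div: 3*((x^2) + 5) = 18.
Step 4. [3*((x^2) + 5) = 18] 3 out front; divide by 3 ⇒ div: (x^2) + 5 = 6.
Step 5. [(x^2) + 5 = 6] 5 comes off first (subtract 5), so sub: x^2 = 1.
Step 6. [x^2 = 1] √ both sides: 1 ≥ 0 gives two branches. So sqrt: x = 1 or -1.

Answer: x ∈ {-1, 1}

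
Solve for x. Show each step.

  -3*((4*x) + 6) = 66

Step 1. [-3*((4*x) + 6) = 66] divide by the outer -3 ⇒ div: (4*x) + 6 = -22.
Step 2. [(4*x) + 6 = -22] subtract 6: x sits inside (… + 6), so sub: 4*x = -28.
Step 3. [4*x = -28] LHS = 4·(…); ÷4 both sides ⇒ div: x = -7.

Answer: x ∈ {-7}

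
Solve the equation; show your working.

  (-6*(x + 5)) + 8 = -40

Step 1. [(-6*(x + 5)) + 8 = -40] +8 is outermost — subtract 8 both sides. So sub: -6*(x + 5) = -48.
Step 2. [-6*(x + 5) = -48] leading coefficient -6: divide by -6. So div: x + 5 = 8.
Step 3. [x + 5 = 8] 5 comes off first (subtract 5). So sub: x = 3.

Answer: x ∈ {3}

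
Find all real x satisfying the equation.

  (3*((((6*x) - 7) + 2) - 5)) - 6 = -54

Step 1. [(3*((((6*x) - 7) + 2) - 5)) - 6 = -54] 3 | LHS and 3 | -54: pull 3 out. So factor: ((((6*x) - 7) + 2) - 5) - 2 = -18.
Step 2. [((((6*x) - 7) + 2) - 5) - 2 = -18] 2 comes off first (add 2), so sub: (((6*x) - 7) + 2) - 5 = -16.
Step 3. [(((6*x) - 7) + 2) - 5 = -16] add 5: x sits inside (… - 5) ⇒ sub: ((6*x) - 7) + 2 = -11.
Step 4. [((6*x) - 7) + 2 = -11] 2 comes off first (subtract 2) ⇒ sub: (6*x) - 7 = -13.
Step 5. [(6*x) - 7 = -13] peel the -7: add 7 from each side ⇒ sub: 6*x = -6.
Step 6. [6*x = -6] 6 out front; divide by 6, so div: x = -1.

Answer: x ∈ {-1}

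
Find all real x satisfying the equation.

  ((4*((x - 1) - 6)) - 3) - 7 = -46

Step 1. [((4*((x - 1) - 6)) - 3) - 7 = -46] peel the -7: add 7 from each side ⇒ sub: (4*((x - 1) - 6)) - 3 = -39.
Step 2. [(4*((x - 1) - 6)) - 3 = -39] peel the -3: add 3 from each side, so sub: 4*((x - 1) - 6) = -36.
Step 3. [4*((x - 1) - 6) = -36] 4·(inner) — divide through by 4 ⇒ div: (x - 1) - 6 = -9.
Step 4. [(x - 1) - 6 = -9] -6 is outermost — add 6 both sides ⇒ sub: x - 1 = -3.
Step 5. [x - 1 = -3] -1 is outermost — add 1 both sides, so sub: x = -2.

Answer: x ∈ {-2}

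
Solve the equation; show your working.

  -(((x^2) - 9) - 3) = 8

Step 1. [-(((x^2) - 9) - 3) = 8] flip signs both sides. So neg: ((x^2) - 9) - 3 = -8.
Step 2. [((x^2) - 9) - 3 = -8] -3 is outermost — add 3 both sides. So sub: (x^2) - 9 = -5.
Step 3. [(x^2) - 9 = -5] -9 is outermost — add 9 both sides ⇒ sub: x^2 = 4.
Step 4. [x^2 = 4] √ both sides: 4 ≥ 0 gives two branches, so sqrt: x = 2 or -2.

Answer: x ∈ {-2, 2}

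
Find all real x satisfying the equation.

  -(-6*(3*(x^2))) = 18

Step 1. [-(-6*(3*(x^2))) = 18] LHS negated; negate both sides ⇒ neg: -6*(3*(x^2)) = -18.
Step 2. [-6*(3*(x^2)) = -18] leading coefficient -6: divide by -6. So div: 3*(x^2) = 3.
Step 3. [3*(x^2) = 3] divide by the outer 3 ⇒ div: x^2 = 1.
Step 4. [x^2 = 1] √ both sides: 1 ≥ 0 gives two branches, so sqrt: x = 1 or -1.

Answer: x ∈ {-1, 1}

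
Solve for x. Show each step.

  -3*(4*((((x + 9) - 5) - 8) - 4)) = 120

Step 1. [-3*(4*((((x + 9) - 5) - 8) - 4)) = 120] LHS = -3·(…); ÷-3 both sides. So div: 4*((((x + 9) - 5) - 8) - 4) = -40.
Step 2. [4*((((x + 9) - 5) - 8) - 4) = -40] 4·(inner) — divide through by 4 ⇒ div: (((x + 9) - 5) - 8) - 4 = -10.
Step 3. [(((x + 9) - 5) - 8) - 4 = -10] peel the -4: add 4 from each side ⇒ sub: ((x + 9) - 5) - 8 = -6.
Step 4. [((x + 9) - 5) - 8 = -6] add 8: x sits inside (… - 8). So sub: (x + 9) - 5 = 2.
Step 5. [(x + 9) - 5 = 2] 5 comes off first (add 5) ⇒ sub: x + 9 = 7.
Step 6. [x + 9 = 7] +9 is outermost — subtract 9 both sides, so sub: x = -2.

Answer: x ∈ {-2}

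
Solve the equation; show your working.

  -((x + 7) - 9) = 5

Step 1. [-((x + 7) - 9) = 5] flip signs both sides. So neg: (x + 7) - 9 = -5.
Step 2. [(x + 7) - 9 = -5] -9 is outermost — add 9 both sides ⇒ sub: x + 7 = 4.
Step 3. [x + 7 = 4] peel the +7: subtract 7 from each side ⇒ sub: x = -3.

Answer: x ∈ {-3}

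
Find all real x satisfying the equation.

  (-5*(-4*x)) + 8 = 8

Step 1. [(-5*(-4*x)) + 8 = 8] +8 is outermost — subtract 8 both sides ⇒ sub: -5*(-4*x) = 0.
Step 2. [-5*(-4*x) = 0] -5·(inner) — divide through by -5, so div: -4*x = 0.
Step 3. [-4*x = 0] -4 out front; divide by -4, so div: x = 0.

Answer: x ∈ {0}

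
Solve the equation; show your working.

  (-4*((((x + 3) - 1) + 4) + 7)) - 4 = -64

Step 1. [(-4*((((x + 3) - 1) + 4) + 7)) - 4 = -64] add 4: x sits inside (… - 4), so sub: -4*((((x + 3) - 1) + 4) + 7) = -60.
Step 2. [-4*((((x + 3) - 1) + 4) + 7) = -60] divide by the outer -4 ⇒ div: (((x + 3) - 1) + 4) + 7 = 15.
Step 3. [(((x + 3) - 1) + 4) + 7 = 15] the outer +7 inverts by subtracting 7, so sub: ((x + 3) - 1) + 4 = 8.
Step 4. [((x + 3) - 1) + 4 = 8] 4 comes off first (subtract 4) ⇒ sub: (x + 3) - 1 = 4.
Step 5. [(x + 3) - 1 = 4] -1 is outermost — add 1 both sides. So sub: x + 3 = 5.
Step 6. [x + 3 = 5] +3 is outermost — subtract 3 both sides. So sub: x = 2.

Answer: x ∈ {2}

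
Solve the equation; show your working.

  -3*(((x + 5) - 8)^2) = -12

Step 1. [-3*(((x + 5) - 8)^2) = -12] -3·(inner) — divide through by -3 ⇒ div: ((x + 5) - 8)^2 = 4.
Step 2. [((x + 5) - 8)^2 = 4] 4 ≥ 0, LHS is (·)² — take ±√, so sqrt: (x + 5) - 8 = 2 or -2.
Step 3. [(x + 5) - 8 = 2 or -2] add 8: x sits inside (… - 8) ⇒ sub: x + 5 = 10 or 6.
Step 4. [x + 5 = 10 or 6] peel the +5: subtract 5 from each side, so sub: x = 5 or 1.

Answer: x ∈ {1, 5}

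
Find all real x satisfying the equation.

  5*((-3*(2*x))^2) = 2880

Step 1. [5*((-3*(2*x))^2) = 2880] 5·(inner) — divide through by 5. So div: (-3*(2*x))^2 = 576.
Step 2. [(-3*(2*x))^2 = 576] √ both sides: 576 ≥ 0 gives two branches ⇒ sqrt: -3*(2*x) = 24 or -24.
Step 3. [-3*(2*x) = 24 or -24] LHS = -3·(…); ÷-3 both sides, so div: 2*x = -8 or 8.
Step 4. [2*x = -8 or 8] divide by the outer 2, so div: x = -4 or 4.

Answer: x ∈ {-4, 4}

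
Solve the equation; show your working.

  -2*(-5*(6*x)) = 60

Step 1. [-2*(-5*(6*x)) = 60] LHS = -2·(…); ÷-2 both sides, so div: -5*(6*x) = -30.
Step 2. [-5*(6*x) = -30] -5·(inner) — divide through by -5. So div: 6*x = 6.
Step 3. [6*x = 6] leading coefficient 6: divide by 6, so div: x = 1.

Answer: x ∈ {1}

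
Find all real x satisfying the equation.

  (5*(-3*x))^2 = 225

Step 1. [(5*(-3*x))^2 = 225] 225 ≥ 0, LHS is (·)² — take ±√ ⇒ sqrt: 5*(-3*x) = 15 or -15.
Step 2. [5*(-3*x) = 15 or -15] divide by the outer 5, so div: -3*x = 3 or -3.
Step 3. [-3*x = 3 or -3] -3·(inner) — divide through by -3. So div: x = -1 or 1.

Answer: x ∈ {-1, 1}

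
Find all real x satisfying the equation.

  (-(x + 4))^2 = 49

Step 1. [(-(x + 4))^2 = 49] LHS squared, RHS 49 ≥ 0: apply √ (±) ⇒ sqrt: -(x + 4) = 7 or -7.
Step 2. [-(x + 4) = 7 or -7] leading − — multiply by −1, so neg: x + 4 = -7 or 7.
Step 3. [x + 4 = -7 or 7] 4 comes off first (subtract 4), so sub: x = -11 or 3.

Answer: x ∈ {-11, 3}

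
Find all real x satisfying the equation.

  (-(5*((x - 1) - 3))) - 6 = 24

Step 1. [(-(5*((x - 1) - 3))) - 6 = 24] peel the -6: add 6 from each side, so sub: -(5*((x - 1) - 3)) = 30.
Step 2. [-(5*((x - 1) - 3)) = 30] flip signs both sides, so neg: 5*((x - 1) - 3) = -30.
Step 3. [5*((x - 1) - 3) = -30] 5·(inner) — divide through by 5. So div: (x - 1) - 3 = -6.
Step 4. [(x - 1) - 3 = -6] 3 comes off first (add 3) ⇒ sub: x - 1 = -3.
Step 5. [x - 1 = -3] -1 is outermost — add 1 both sides. So sub: x = -2.

Answer: x ∈ {-2}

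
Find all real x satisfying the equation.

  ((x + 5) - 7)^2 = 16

Step 1. [((x + 5) - 7)^2 = 16] 16 ≥ 0, LHS is (·)² — take ±√, so sqrt: (x + 5) - 7 = 4 or -4.
Step 2. [(x + 5) - 7 = 4 or -4] 7 comes off first (add 7) ⇒ sub: x + 5 = 11 or 3.
Step 3. [x + 5 = 11 or 3] subtract 5: x sits inside (… + 5), so sub: x = 6 or -2.

Answer: x ∈ {-2, 6}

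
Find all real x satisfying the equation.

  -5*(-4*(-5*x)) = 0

Step 1. [-5*(-4*(-5*x)) = 0] divide by the outer -5. So div: -4*(-5*x) = 0.
Step 2. [-4*(-5*x) = 0] divide by the outer -4. So div: -5*x = 0.
Step 3. [-5*x = 0] leading coefficient -5: divide by -5 ⇒ div: x = 0.

Answer: x ∈ {0}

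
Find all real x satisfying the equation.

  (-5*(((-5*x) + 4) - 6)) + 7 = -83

Step 1. [(-5*(((-5*x) + 4) - 6)) + 7 = -83] +7 is outermost — subtract 7 both sides ⇒ sub: -5*(((-5*x) + 4) - 6) = -90.
Step 2. [-5*(((-5*x) + 4) - 6) = -90] -5·(inner) — divide through by -5, so div: ((-5*x) + 4) - 6 = 18.
Step 3. [((-5*x) + 4) - 6 = 18] peel the -6: add 6 from each side, so sub: (-5*x) + 4 = 24.
Step 4. [(-5*x) + 4 = 24] +4 is outermost — subtract 4 both sides ⇒ sub: -5*x = 20.
Step 5. [-5*x = 20] divide by the outer -5. So div: x = -4.

Answer: x ∈ {-4}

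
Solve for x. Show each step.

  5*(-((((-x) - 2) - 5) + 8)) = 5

Step 1. [5*(-((((-x) - 2) - 5) + 8)) = 5] 5·(inner) — divide through by 5. So div: -((((-x) - 2) - 5) + 8) = 1.
Step 2. [-((((-x) - 2) - 5) + 8) = 1] leading − — multiply by −1 ⇒ neg: (((-x) - 2) - 5) + 8 = -1.
Step 3. [(((-x) - 2) - 5) + 8 = -1] subtract 8: x sits inside (… + 8) ⇒ sub: ((-x) - 2) - 5 = -9.
Step 4. [((-x) - 2) - 5 = -9] 5 comes off first (add 5) ⇒ sub: (-x) - 2 = -4.
Step 5. [(-x) - 2 = -4] peel the -2: add 2 from each side, so sub: -x = -2.
Step 6. [-x = -2] flip signs both sides, so neg: x = 2.

Answer: x ∈ {2}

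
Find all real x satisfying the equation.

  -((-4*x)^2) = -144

Step 1. [-((-4*x)^2) = -144] leading − — multiply by −1. So neg: (-4*x)^2 = 144.
Step 2. [(-4*x)^2 = 144] LHS squared, RHS 144 ≥ 0: apply √ (±), so sqrt: -4*x = 12 or -12.
Step 3. [-4*x = 12 or -12] -4 out front; divide by -4. So div: x = -3 or 3.

Answer: x ∈ {-3, 3}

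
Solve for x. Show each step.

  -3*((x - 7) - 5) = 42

Step 1. [-3*((x - 7) - 5) = 42] leading coefficient -3: divide by -3. So div: (x - 7) - 5 = -14.
Step 2. [(x - 7) - 5 = -14] add 5: x sits inside (… - 5), so sub: x - 7 = -9.
Step 3. [x - 7 = -9] -7 is outermost — add 7 both sides. So sub: x = -2.

Answer: x ∈ {-2}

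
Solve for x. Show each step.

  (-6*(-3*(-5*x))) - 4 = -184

Step 1. [(-6*(-3*(-5*x))) - 4 = -184] peel the -4: add 4 from each side, so sub: -6*(-3*(-5*x)) = -180.
Step 2. [-6*(-3*(-5*x)) = -180] -6 out front; divide by -6. So div: -3*(-5*x) = 30.
Step 3. [-3*(-5*x) = 30] LHS = -3·(…); ÷-3 both sides. So div: -5*x = -10.
Step 4. [-5*x = -10] -5 out front; divide by -5 ⇒ div: x = 2.

Answer: x ∈ {2}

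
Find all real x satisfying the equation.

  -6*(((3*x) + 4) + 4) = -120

Step 1. [-6*(((3*x) + 4) + 4) = -120] LHS = -6·(…); ÷-6 both sides, so div: ((3*x) + 4) + 4 = 20.
Step 2. [((3*x) + 4) + 4 = 20] +4 is outermost — subtract 4 both sides. So sub: (3*x) + 4 = 16.
Step 3. [(3*x) + 4 = 16] the outer +4 inverts by subtracting 4 ⇒ sub: 3*x = 12.
Step 4. [3*x = 12] 3 out front; divide by 3 ⇒ div: x = 4.

Answer: x ∈ {4}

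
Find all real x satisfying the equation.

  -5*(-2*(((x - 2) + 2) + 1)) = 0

Step 1. [-5*(-2*(((x - 2) + 2) + 1)) = 0] leading coefficient -5: divide by -5, so div: -2*(((x - 2) + 2) + 1) = 0.
Step 2. [-2*(((x - 2) + 2) + 1) = 0] leading coefficient -2: divide by -2 ⇒ div: ((x - 2) + 2) + 1 = 0.
Step 3. [((x - 2) + 2) + 1 = 0] 1 comes off first (subtract 1). So sub: (x - 2) + 2 = -1.
Step 4. [(x - 2) + 2 = -1] the outer +2 inverts by subtracting 2, so sub: x - 2 = -3.
Step 5. [x - 2 = -3] the outer -2 inverts by adding 2. So sub: x = -1.

Answer: x ∈ {-1}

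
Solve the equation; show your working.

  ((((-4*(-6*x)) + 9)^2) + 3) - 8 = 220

Step 1. [((((-4*(-6*x)) + 9)^2) + 3) - 8 = 220] peel the -8: add 8 from each side, so sub: (((-4*(-6*x)) + 9)^2) + 3 = 228.
Step 2. [(((-4*(-6*x)) + 9)^2) + 3 = 228] peel the +3: subtract 3 from each side ⇒ sub: ((-4*(-6*x)) + 9)^2 = 225.
Step 3. [((-4*(-6*x)) + 9)^2 = 225] LHS squared, RHS 225 ≥ 0: apply √ (±) ⇒ sqrt: (-4*(-6*x)) + 9 = 15 or -15.
Step 4. [(-4*(-6*x)) + 9 = 15 or -15] +9 is outermost — subtract 9 both sides. So sub: -4*(-6*x) = 6 or -24.
Step 5. [-4*(-6*x) = 6 or -24] -4·(inner) — divide through by -4 ⇒ div: -6*x = -3/2 or 6.
Step 6. [-6*x = -3/2 or 6] divide by the outer -6. So div: x = 1/4 or -1.

Answer: x ∈ {-1, 1/4}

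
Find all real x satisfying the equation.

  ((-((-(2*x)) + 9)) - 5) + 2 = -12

Step 1. [((-((-(2*x)) + 9)) - 5) + 2 = -12] 2 comes off first (subtract 2) ⇒ sub: (-((-(2*x)) + 9)) - 5 = -14.
Step 2. [(-((-(2*x)) + 9)) - 5 = -14] -5 is outermost — add 5 both sides. So sub: -((-(2*x)) + 9) = -9.
Step 3. [-((-(2*x)) + 9) = -9] flip signs both sides. So neg: (-(2*x)) + 9 = 9.
Step 4. [(-(2*x)) + 9 = 9] peel the +9: subtract 9 from each side, so sub: -(2*x) = 0.
Step 5. [-(2*x) = 0] LHS negated; negate both sides ⇒ neg: 2*x = 0.
Step 6. [2*x = 0] LHS = 2·(…); ÷2 both sides, so div: x = 0.

Answer: x ∈ {0}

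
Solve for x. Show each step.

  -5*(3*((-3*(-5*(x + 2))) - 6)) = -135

Step 1. [-5*(3*((-3*(-5*(x + 2))) - 6)) = -135] -5 out front; divide by -5. So div: 3*((-3*(-5*(x + 2))) - 6) = 27.
Step 2. [3*((-3*(-5*(x + 2))) - 6) = 27] LHS = 3·(…); ÷3 both sides ⇒ div: (-3*(-5*(x + 2))) - 6 = 9.
Step 3. [(-3*(-5*(x + 2))) - 6 = 9] the outer -6 inverts by adding 6. So sub: -3*(-5*(x + 2)) = 15.
Step 4. [-3*(-5*(x + 2)) = 15] -3·(inner) — divide through by -3. So div: -5*(x + 2) = -5.
Step 5. [-5*(x + 2) = -5] -5·(inner) — divide through by -5 ⇒ div: x + 2 = 1.
Step 6. [x + 2 = 1] +2 is outermost — subtract 2 both sides. So sub: x = -1.

Answer: x ∈ {-1}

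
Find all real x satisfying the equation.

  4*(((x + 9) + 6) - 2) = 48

Step 1. [4*(((x + 9) + 6) - 2) = 48] LHS = 4·(…); ÷4 both sides ⇒ div: ((x + 9) + 6) - 2 = 12.
Step 2. [((x + 9) + 6) - 2 = 12] 2 comes off first (add 2), so sub: (x + 9) + 6 = 14.
Step 3. [(x + 9) + 6 = 14] peel the +6: subtract 6 from each side ⇒ sub: x + 9 = 8.
Step 4. [x + 9 = 8] the outer +9 inverts by subtracting 9. So sub: x = -1.

Answer: x ∈ {-1}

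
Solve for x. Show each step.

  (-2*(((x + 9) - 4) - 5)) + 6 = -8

Step 1. [(-2*(((x + 9) - 4) - 5)) + 6 = -8] +6 is outermost — subtract 6 both sides, so sub: -2*(((x + 9) - 4) - 5) = -14.
Step 2. [-2*(((x + 9) - 4) - 5) = -14] -2 out front; divide by -2 ⇒ div: ((x + 9) - 4) - 5 = 7.
Step 3. [((x + 9) - 4) - 5 = 7] -5 is outermost — add 5 both sides ⇒ sub: (x + 9) - 4 = 12.
Step 4. [(x + 9) - 4 = 12] -4 is outermost — add 4 both sides ⇒ sub: x + 9 = 16.
Step 5. [x + 9 = 16] peel the +9: subtract 9 from each side. So sub: x = 7.

Answer: x ∈ {7}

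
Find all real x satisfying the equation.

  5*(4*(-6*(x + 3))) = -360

Step 1. [5*(4*(-6*(x + 3))) = -360] divide by the outer 5 ⇒ div: 4*(-6*(x + 3)) = -72.
Step 2. [4*(-6*(x + 3)) = -72] 4·(inner) — divide through by 4, so div: -6*(x + 3) = -18.
Step 3. [-6*(x + 3) = -18] LHS = -6·(…); ÷-6 both sides. So div: x + 3 = 3.
Step 4. [x + 3 = 3] subtract 3: x sits inside (… + 3) ⇒ sub: x = 0.

Answer: x ∈ {0}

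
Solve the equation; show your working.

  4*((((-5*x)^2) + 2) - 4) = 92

Step 1. [4*((((-5*x)^2) + 2) - 4) = 92] divide by the outer 4 ⇒ div: (((-5*x)^2) + 2) - 4 = 23.
Step 2. [(((-5*x)^2) + 2) - 4 = 23] -4 is outermost — add 4 both sides ⇒ sub: ((-5*x)^2) + 2 = 27.
Step 3. [((-5*x)^2) + 2 = 27] the outer +2 inverts by subtracting 2 ⇒ sub: (-5*x)^2 = 25.
Step 4. [(-5*x)^2 = 25] √ both sides: 25 ≥ 0 gives two branches ⇒ sqrt: -5*x = 5 or -5.
Step 5. [-5*x = 5 or -5] -5·(inner) — divide through by -5 ⇒ div: x = -1 or 1.

Answer: x ∈ {-1, 1}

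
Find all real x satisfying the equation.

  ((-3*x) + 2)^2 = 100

Step 1. [((-3*x) + 2)^2 = 100] LHS squared, RHS 100 ≥ 0: apply √ (±). So sqrt: (-3*x) + 2 = 10 or -10.
Step 2. [(-3*x) + 2 = 10 or -10] 2 comes off first (subtract 2), so sub: -3*x = 8 or -12.
Step 3. [-3*x = 8 or -12] divide by the outer -3. So div: x = -8/3 or 4.

Answer: x ∈ {-8/3, 4}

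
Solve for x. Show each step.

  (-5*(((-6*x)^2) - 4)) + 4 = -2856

Step 1. [(-5*(((-6*x)^2) - 4)) + 4 = -2856] 4 comes off first (subtract 4), so sub: -5*(((-6*x)^2) - 4) = -2860.
Step 2. [-5*(((-6*x)^2) - 4) = -2860] leading coefficient -5: divide by -5. So div: ((-6*x)^2) - 4 = 572.
Step 3. [((-6*x)^2) - 4 = 572] -4 is outermost — add 4 both sides, so sub: (-6*x)^2 = 576.
Step 4. [(-6*x)^2 = 576] 576 ≥ 0, LHS is (·)² — take ±√, so sqrt: -6*x = 24 or -24.
Step 5. [-6*x = 24 or -24] divide by the outer -6 ⇒ div: x = -4 or 4.

Answer: x ∈ {-4, 4}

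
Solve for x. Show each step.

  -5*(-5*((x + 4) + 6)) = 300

Step 1. [-5*(-5*((x + 4) + 6)) = 300] -5 out front; divide by -5. So div: -5*((x + 4) + 6) = -60.
Step 2. [-5*((x + 4) + 6) = -60] -5·(inner) — divide through by -5. So div: (x + 4) + 6 = 12.
Step 3. [(x + 4) + 6 = 12] subtract 6: x sits inside (… + 6), so sub: x + 4 = 6.
Step 4. [x + 4 = 6] 4 comes off first (subtract 4) ⇒ sub: x = 2.

Answer: x ∈ {2}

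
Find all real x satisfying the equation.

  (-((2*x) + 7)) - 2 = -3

Step 1. [(-((2*x) + 7)) - 2 = -3] add 2: x sits inside (… - 2) ⇒ sub: -((2*x) + 7) = -1.
Step 2. [-((2*x) + 7) = -1] LHS negated; negate both sides, so neg: (2*x) + 7 = 1.
Step 3. [(2*x) + 7 = 1] +7 is outermost — subtract 7 both sides. So sub: 2*x = -6.
Step 4. [2*x = -6] LHS = 2·(…); ÷2 both sides, so div: x = -3.

Answer: x ∈ {-3}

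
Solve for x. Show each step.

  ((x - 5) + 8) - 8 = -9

Step 1. [((x - 5) + 8) - 8 = -9] -8 is outermost — add 8 both sides ⇒ sub: (x - 5) + 8 = -1.
Step 2. [(x - 5) + 8 = -1] +8 is outermost — subtract 8 both sides. So sub: x - 5 = -9.
Step 3. [x - 5 = -9] peel the -5: add 5 from each side ⇒ sub: x = -4.

Answer: x ∈ {-4}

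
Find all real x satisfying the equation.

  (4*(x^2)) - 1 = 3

Step 1. [(4*(x^2)) - 1 = 3] -1 is outermost — add 1 both sides. So sub: 4*(x^2) = 4.
Step 2. [4*(x^2) = 4] 4 out front; divide by 4, so div: x^2 = 1.
Step 3. [x^2 = 1] √ both sides: 1 ≥ 0 gives two branches. So sqrt: x = 1 or -1.

Answer: x ∈ {-1, 1}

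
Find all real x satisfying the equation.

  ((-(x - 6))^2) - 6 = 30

Step 1. [((-(x - 6))^2) - 6 = 30] -6 is outermost — add 6 both sides. So sub: (-(x - 6))^2 = 36.
Step 2. [(-(x - 6))^2 = 36] LHS squared, RHS 36 ≥ 0: apply √ (±) ⇒ sqrt: -(x - 6) = 6 or -6.
Step 3. [-(x - 6) = 6 or -6] flip signs both sides ⇒ neg: x - 6 = -6 or 6.
Step 4. [x - 6 = -6 or 6] peel the -6: add 6 from each side ⇒ sub: x = 0 or 12.

Answer: x ∈ {0, 12}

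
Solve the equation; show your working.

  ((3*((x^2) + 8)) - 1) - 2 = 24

Step 1. [((3*((x^2) + 8)) - 1) - 2 = 24] peel the -2: add 2 from each side, so sub: (3*((x^2) + 8)) - 1 = 26.
Step 2. [(3*((x^2) + 8)) - 1 = 26] -1 is outermost — add 1 both sides, so sub: 3*((x^2) + 8) = 27.
Step 3. [3*((x^2) + 8) = 27] leading coefficient 3: divide by 3. So div: (x^2) + 8 = 9.
Step 4. [(x^2) + 8 = 9] peel the +8: subtract 8 from each side, so sub: x^2 = 1.
Step 5. [x^2 = 1] √ both sides: 1 ≥ 0 gives two branches ⇒ sqrt: x = 1 or -1.

Answer: x ∈ {-1, 1}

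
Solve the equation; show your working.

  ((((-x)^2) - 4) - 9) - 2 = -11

Step 1. [((((-x)^2) - 4) - 9) - 2 = -11] -2 is outermost — add 2 both sides ⇒ sub: (((-x)^2) - 4) - 9 = -9.
Step 2. [(((-x)^2) - 4) - 9 = -9] peel the -9: add 9 from each side, so sub: ((-x)^2) - 4 = 0.
Step 3. [((-x)^2) - 4 = 0] the outer -4 inverts by adding 4 ⇒ sub: (-x)^2 = 4.
Step 4. [(-x)^2 = 4] √ both sides: 4 ≥ 0 gives two branches, so sqrt: -x = 2 or -2.
Step 5. [-x = 2 or -2] LHS negated; negate both sides. So neg: x = -2 or 2.

Answer: x ∈ {-2, 2}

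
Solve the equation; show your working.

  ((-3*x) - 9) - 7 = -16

Step 1. [((-3*x) - 9) - 7 = -16] -7 is outermost — add 7 both sides ⇒ sub: (-3*x) - 9 = -9.
Step 2. [(-3*x) - 9 = -9] -3 divides every term; factor it out ⇒ factor: x + 3 = 3.
Step 3. [x + 3 = 3] subtract 3: x sits inside (… + 3), so sub: x = 0.

Answer: x ∈ {0}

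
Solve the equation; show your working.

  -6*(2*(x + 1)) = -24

Step 1. [-6*(2*(x + 1)) = -24] -6·(inner) — divide through by -6. So div: 2*(x + 1) = 4.
Step 2. [2*(x + 1) = 4] LHS = 2·(…); ÷2 both sides. So div: x + 1 = 2.
Step 3. [x + 1 = 2] subtract 1: x sits inside (… + 1) ⇒ sub: x = 1.

Answer: x ∈ {1}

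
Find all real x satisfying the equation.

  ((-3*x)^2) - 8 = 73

Step 1. [((-3*x)^2) - 8 = 73] 8 comes off first (add 8). So sub: (-3*x)^2 = 81.
Step 2. [(-3*x)^2 = 81] 81 ≥ 0, LHS is (·)² — take ±√, so sqrt: -3*x = 9 or -9.
Step 3. [-3*x = 9 or -9] leading coefficient -3: divide by -3. So div: x = -3 or 3.

Answer: x ∈ {-3, 3}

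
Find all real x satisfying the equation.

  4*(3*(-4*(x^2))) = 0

Step 1. [4*(3*(-4*(x^2))) = 0] 4·(inner) — divide through by 4 ⇒ div: 3*(-4*(x^2)) = 0.
Step 2. [3*(-4*(x^2)) = 0] LHS = 3·(…); ÷3 both sides. So div: -4*(x^2) = 0.
Step 3. [-4*(x^2) = 0] divide by the outer -4, so div: x^2 = 0.
Step 4. [x^2 = 0] LHS squared, RHS 0 ≥ 0: apply √ (±). So sqrt: x = 0.

Answer: x ∈ {0}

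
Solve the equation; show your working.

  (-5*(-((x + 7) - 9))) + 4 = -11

Step 1. [(-5*(-((x + 7) - 9))) + 4 = -11] subtract 4: x sits inside (… + 4). So sub: -5*(-((x + 7) - 9)) = -15.
Step 2. [-5*(-((x + 7) - 9)) = -15] divide by the outer -5, so div: -((x + 7) - 9) = 3.
Step 3. [-((x + 7) - 9) = 3] leading − — multiply by −1 ⇒ neg: (x + 7) - 9 = -3.
Step 4. [(x + 7) - 9 = -3] the outer -9 inverts by adding 9 ⇒ sub: x + 7 = 6.
Step 5. [x + 7 = 6] peel the +7: subtract 7 from each side. So sub: x = -1.

Answer: x ∈ {-1}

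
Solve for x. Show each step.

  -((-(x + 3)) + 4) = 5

Step 1. [-((-(x + 3)) + 4) = 5] LHS negated; negate both sides. So neg: (-(x + 3)) + 4 = -5.
Step 2. [(-(x + 3)) + 4 = -5] peel the +4: subtract 4 from each side ⇒ sub: -(x + 3) = -9.
Step 3. [-(x + 3) = -9] flip signs both sides. So neg: x + 3 = 9.
Step 4. [x + 3 = 9] subtract 3: x sits inside (… + 3) ⇒ sub: x = 6.

Answer: x ∈ {6}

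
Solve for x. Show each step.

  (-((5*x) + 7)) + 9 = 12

Step 1. [(-((5*x) + 7)) + 9 = 12] 9 comes off first (subtract 9). So sub: -((5*x) + 7) = 3.
Step 2. [-((5*x) + 7) = 3] flip signs both sides, so neg: (5*x) + 7 = -3.
Step 3. [(5*x) + 7 = -3] 7 comes off first (subtract 7) ⇒ sub: 5*x = -10.
Step 4. [5*x = -10] 5·(inner) — divide through by 5. So div: x = -2.

Answer: x ∈ {-2}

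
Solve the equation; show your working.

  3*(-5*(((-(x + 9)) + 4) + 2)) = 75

Step 1. [3*(-5*(((-(x + 9)) + 4) + 2)) = 75] divide by the outer 3, so div: -5*(((-(x + 9)) + 4) + 2) = 25.
Step 2. [-5*(((-(x + 9)) + 4) + 2) = 25] -5 out front; divide by -5. So div: ((-(x + 9)) + 4) + 2 = -5.
Step 3. [((-(x + 9)) + 4) + 2 = -5] +2 is outermost — subtract 2 both sides. So sub: (-(x + 9)) + 4 = -7.
Step 4. [(-(x + 9)) + 4 = -7] the outer +4 inverts by subtracting 4 ⇒ sub: -(x + 9) = -11.
Step 5. [-(x + 9) = -11] leading − — multiply by −1 ⇒ neg: x + 9 = 11.
Step 6. [x + 9 = 11] peel the +9: subtract 9 from each side, so sub: x = 2.

Answer: x ∈ {2}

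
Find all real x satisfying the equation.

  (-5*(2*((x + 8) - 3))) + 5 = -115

Step 1. [(-5*(2*((x + 8) - 3))) + 5 = -115] +5 is outermost — subtract 5 both sides ⇒ sub: -5*(2*((x + 8) - 3)) = -120.
Step 2. [-5*(2*((x + 8) - 3)) = -120] -5 out front; divide by -5, so div: 2*((x + 8) - 3) = 24.
Step 3. [2*((x + 8) - 3) = 24] 2·(inner) — divide through by 2 ⇒ div: (x + 8) - 3 = 12.
Step 4. [(x + 8) - 3 = 12] the outer -3 inverts by adding 3 ⇒ sub: x + 8 = 15.
Step 5. [x + 8 = 15] subtract 8: x sits inside (… + 8) ⇒ sub: x = 7.

Answer: x ∈ {7}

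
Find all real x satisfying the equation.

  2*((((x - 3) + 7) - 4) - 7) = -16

Step 1. [2*((((x - 3) + 7) - 4) - 7) = -16] leading coefficient 2: divide by 2 ⇒ div: (((x - 3) + 7) - 4) - 7 = -8.
Step 2. [(((x - 3) + 7) - 4) - 7 = -8] add 7: x sits inside (… - 7) ⇒ sub: ((x - 3) + 7) - 4 = -1.
Step 3. [((x - 3) + 7) - 4 = -1] 4 comes off first (add 4), so sub: (x - 3) + 7 = 3.
Step 4. [(x - 3) + 7 = 3] 7 comes off first (subtract 7) ⇒ sub: x - 3 = -4.
Step 5. [x - 3 = -4] peel the -3: add 3 from each side, so sub: x = -1.

Answer: x ∈ {-1}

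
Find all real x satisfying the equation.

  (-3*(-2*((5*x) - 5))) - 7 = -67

Step 1. [(-3*(-2*((5*x) - 5))) - 7 = -67] add 7: x sits inside (… - 7), so sub: -3*(-2*((5*x) - 5)) = -60.
Step 2. [-3*(-2*((5*x) - 5)) = -60] divide by the outer -3 ⇒ div: -2*((5*x) - 5) = 20.
Step 3. [-2*((5*x) - 5) = 20] divide by the outer -2 ⇒ div: (5*x) - 5 = -10.
Step 4. [(5*x) - 5 = -10] -5 is outermost — add 5 both sides, so sub: 5*x = -5.
Step 5. [5*x = -5] 5 out front; divide by 5. So div: x = -1.

Answer: x ∈ {-1}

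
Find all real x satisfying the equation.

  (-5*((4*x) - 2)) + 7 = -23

Step 1. [(-5*((4*x) - 2)) + 7 = -23] +7 is outermost — subtract 7 both sides. So sub: -5*((4*x) - 2) = -30.
Step 2. [-5*((4*x) - 2) = -30] leading coefficient -5: divide by -5 ⇒ div: (4*x) - 2 = 6.
Step 3. [(4*x) - 2 = 6] peel the -2: add 2 from each side ⇒ sub: 4*x = 8.
Step 4. [4*x = 8] leading coefficient 4: divide by 4. So div: x = 2.

Answer: x ∈ {2}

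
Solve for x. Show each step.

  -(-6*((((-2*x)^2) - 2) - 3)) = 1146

Step 1. [-(-6*((((-2*x)^2) - 2) - 3)) = 1146] flip signs both sides. So neg: -6*((((-2*x)^2) - 2) - 3) = -1146.
Step 2. [-6*((((-2*x)^2) - 2) - 3) = -1146] divide by the outer -6 ⇒ div: (((-2*x)^2) - 2) - 3 = 191.
Step 3. [(((-2*x)^2) - 2) - 3 = 191] peel the -3: add 3 from each side ⇒ sub: ((-2*x)^2) - 2 = 194.
Step 4. [((-2*x)^2) - 2 = 194] -2 is outermost — add 2 both sides. So sub: (-2*x)^2 = 196.
Step 5. [(-2*x)^2 = 196] 196 ≥ 0, LHS is (·)² — take ±√, so sqrt: -2*x = 14 or -14.
Step 6. [-2*x = 14 or -14] LHS = -2·(…); ÷-2 both sides. So div: x = -7 or 7.

Answer: x ∈ {-7, 7}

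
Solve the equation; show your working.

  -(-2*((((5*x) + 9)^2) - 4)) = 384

Step 1. [-(-2*((((5*x) + 9)^2) - 4)) = 384] LHS negated; negate both sides, so neg: -2*((((5*x) + 9)^2) - 4) = -384.
Step 2. [-2*((((5*x) + 9)^2) - 4) = -384] -2 out front; divide by -2, so div: (((5*x) + 9)^2) - 4 = 192.
Step 3. [(((5*x) + 9)^2) - 4 = 192] -4 is outermost — add 4 both sides. So sub: ((5*x) + 9)^2 = 196.
Step 4. [((5*x) + 9)^2 = 196] 196 ≥ 0, LHS is (·)² — take ±√. So sqrt: (5*x) + 9 = 14 or -14.
Step 5. [(5*x) + 9 = 14 or -14] subtract 9: x sits inside (… + 9). So sub: 5*x = 5 or -23.
Step 6. [5*x = 5 or -23] divide by the outer 5, so div: x = 1 or -23/5.

Answer: x ∈ {-23/5, 1}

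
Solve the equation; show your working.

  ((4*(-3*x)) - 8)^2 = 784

Step 1. [((4*(-3*x)) - 8)^2 = 784] √ both sides: 784 ≥ 0 gives two branches, so sqrt: (4*(-3*x)) - 8 = 28 or -28.
Step 2. [(4*(-3*x)) - 8 = 28 or -28] 8 comes off first (add 8). So sub: 4*(-3*x) = 36 or -20.
Step 3. [4*(-3*x) = 36 or -20] 4·(inner) — divide through by 4 ⇒ div: -3*x = 9 or -5.
Step 4. [-3*x = 9 or -5] divide by the outer -3. So div: x = -3 or 5/3.

Answer: x ∈ {-3, 5/3}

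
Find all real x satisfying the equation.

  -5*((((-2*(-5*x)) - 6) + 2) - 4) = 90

Step 1. [-5*((((-2*(-5*x)) - 6) + 2) - 4) = 90] -5·(inner) — divide through by -5. So div: (((-2*(-5*x)) - 6) + 2) - 4 = -18.
Step 2. [(((-2*(-5*x)) - 6) + 2) - 4 = -18] 4 comes off first (add 4). So sub: ((-2*(-5*x)) - 6) + 2 = -14.
Step 3. [((-2*(-5*x)) - 6) + 2 = -14] 2 comes off first (subtract 2) ⇒ sub: (-2*(-5*x)) - 6 = -16.
Step 4. [(-2*(-5*x)) - 6 = -16] -2 | LHS and -2 | -16: pull -2 out, so factor: (-5*x) + 3 = 8.
Step 5. [(-5*x) + 3 = 8] the outer +3 inverts by subtracting 3. So sub: -5*x = 5.
Step 6. [-5*x = 5] -5·(inner) — divide through by -5 ⇒ div: x = -1.

Answer: x ∈ {-1}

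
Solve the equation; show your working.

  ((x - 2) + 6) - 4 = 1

Step 1. [((x - 2) + 6) - 4 = 1] the outer -4 inverts by adding 4. So sub: (x - 2) + 6 = 5.
Step 2. [(x - 2) + 6 = 5] +6 is outermost — subtract 6 both sides. So sub: x - 2 = -1.
Step 3. [x - 2 = -1] the outer -2 inverts by adding 2. So sub: x = 1.

Answer: x ∈ {1}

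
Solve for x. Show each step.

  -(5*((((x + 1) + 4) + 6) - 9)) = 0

Step 1. [-(5*((((x + 1) + 4) + 6) - 9)) = 0] leading − — multiply by −1. So neg: 5*((((x + 1) + 4) + 6) - 9) = 0.
Step 2. [5*((((x + 1) + 4) + 6) - 9) = 0] divide by the outer 5. So div: (((x + 1) + 4) + 6) - 9 = 0.
Step 3. [(((x + 1) + 4) + 6) - 9 = 0] 9 comes off first (add 9), so sub: ((x + 1) + 4) + 6 = 9.
Step 4. [((x + 1) + 4) + 6 = 9] subtract 6: x sits inside (… + 6), so sub: (x + 1) + 4 = 3.
Step 5. [(x + 1) + 4 = 3] subtract 4: x sits inside (… + 4) ⇒ sub: x + 1 = -1.
Step 6. [x + 1 = -1] +1 is outermost — subtract 1 both sides. So sub: x = -2.

Answer: x ∈ {-2}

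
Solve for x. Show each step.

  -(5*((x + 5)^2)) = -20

Step 1. [-(5*((x + 5)^2)) = -20] leading − — multiply by −1. So neg: 5*((x + 5)^2) = 20.
Step 2. [5*((x + 5)^2) = 20] LHS = 5·(…); ÷5 both sides. So div: (x + 5)^2 = 4.
Step 3. [(x + 5)^2 = 4] √ both sides: 4 ≥ 0 gives two branches ⇒ sqrt: x + 5 = 2 or -2.
Step 4. [x + 5 = 2 or -2] peel the +5: subtract 5 from each side, so sub: x = -3 or -7.

Answer: x ∈ {-7, -3}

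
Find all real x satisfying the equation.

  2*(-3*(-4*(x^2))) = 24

Step 1. [2*(-3*(-4*(x^2))) = 24] 2 out front; divide by 2, so div: -3*(-4*(x^2)) = 12.
Step 2. [-3*(-4*(x^2)) = 12] -3·(inner) — divide through by -3. So div: -4*(x^2) = -4.
Step 3. [-4*(x^2) = -4] LHS = -4·(…); ÷-4 both sides ⇒ div: x^2 = 1.
Step 4. [x^2 = 1] √ both sides: 1 ≥ 0 gives two branches. So sqrt: x = 1 or -1.

Answer: x ∈ {-1, 1}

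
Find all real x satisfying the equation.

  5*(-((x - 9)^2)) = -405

Step 1. [5*(-((x - 9)^2)) = -405] 5·(inner) — divide through by 5. So div: -((x - 9)^2) = -81.
Step 2. [-((x - 9)^2) = -81] flip signs both sides. So neg: (x - 9)^2 = 81.
Step 3. [(x - 9)^2 = 81] 81 ≥ 0, LHS is (·)² — take ±√ ⇒ sqrt: x - 9 = 9 or -9.
Step 4. [x - 9 = 9 or -9] peel the -9: add 9 from each side. So sub: x = 18 or 0.

Answer: x ∈ {0, 18}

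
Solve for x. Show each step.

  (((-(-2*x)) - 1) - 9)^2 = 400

Step 1. [(((-(-2*x)) - 1) - 9)^2 = 400] LHS squared, RHS 400 ≥ 0: apply √ (±) ⇒ sqrt: ((-(-2*x)) - 1) - 9 = 20 or -20.
Step 2. [((-(-2*x)) - 1) - 9 = 20 or -20] 9 comes off first (add 9). So sub: (-(-2*x)) - 1 = 29 or -11.
Step 3. [(-(-2*x)) - 1 = 29 or -11] add 1: x sits inside (… - 1) ⇒ sub: -(-2*x) = 30 or -10.
Step 4. [-(-2*x) = 30 or -10] flip signs both sides ⇒ neg: -2*x = -30 or 10.
Step 5. [-2*x = -30 or 10] leading coefficient -2: divide by -2, so div: x = 15 or -5.

Answer: x ∈ {-5, 15}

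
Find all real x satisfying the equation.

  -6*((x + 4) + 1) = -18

Step 1. [-6*((x + 4) + 1) = -18] LHS = -6·(…); ÷-6 both sides ⇒ div: (x + 4) + 1 = 3.
Step 2. [(x + 4) + 1 = 3] subtract 1: x sits inside (… + 1) ⇒ sub: x + 4 = 2.
Step 3. [x + 4 = 2] 4 comes off first (subtract 4), so sub: x = -2.

Answer: x ∈ {-2}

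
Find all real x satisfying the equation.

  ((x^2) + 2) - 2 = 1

Step 1. [((x^2) + 2) - 2 = 1] add 2: x sits inside (… - 2), so sub: (x^2) + 2 = 3.
Step 2. [(x^2) + 2 = 3] peel the +2: subtract 2 from each side, so sub: x^2 = 1.
Step 3. [x^2 = 1] √ both sides: 1 ≥ 0 gives two branches ⇒ sqrt: x = 1 or -1.

Answer: x ∈ {-1, 1}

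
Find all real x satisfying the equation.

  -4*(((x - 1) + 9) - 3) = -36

Step 1. [-4*(((x - 1) + 9) - 3) = -36] leading coefficient -4: divide by -4 ⇒ div: ((x - 1) + 9) - 3 = 9.
Step 2. [((x - 1) + 9) - 3 = 9] peel the -3: add 3 from each side, so sub: (x - 1) + 9 = 12.
Step 3. [(x - 1) + 9 = 12] subtract 9: x sits inside (… + 9) ⇒ sub: x - 1 = 3.
Step 4. [x - 1 = 3] add 1: x sits inside (… - 1), so sub: x = 4.

Answer: x ∈ {4}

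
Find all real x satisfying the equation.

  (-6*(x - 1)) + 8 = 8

Step 1. [(-6*(x - 1)) + 8 = 8] the outer +8 inverts by subtracting 8, so sub: -6*(x - 1) = 0.
Step 2. [-6*(x - 1) = 0] -6·(inner) — divide through by -6, so div: x - 1 = 0.
Step 3. [x - 1 = 0] the outer -1 inverts by adding 1 ⇒ sub: x = 1.

Answer: x ∈ {1}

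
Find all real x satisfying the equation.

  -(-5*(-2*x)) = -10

Step 1. [-(-5*(-2*x)) = -10] LHS negated; negate both sides ⇒ neg: -5*(-2*x) = 10.
Step 2. [-5*(-2*x) = 10] leading coefficient -5: divide by -5, so div: -2*x = -2.
Step 3. [-2*x = -2] divide by the outer -2 ⇒ div: x = 1.

Answer: x ∈ {1}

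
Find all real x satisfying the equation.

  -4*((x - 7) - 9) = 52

Step 1. [-4*((x - 7) - 9) = 52] leading coefficient -4: divide by -4, so div: (x - 7) - 9 = -13.
Step 2. [(x - 7) - 9 = -13] add 9: x sits inside (… - 9) ⇒ sub: x - 7 = -4.
Step 3. [x - 7 = -4] -7 is outermost — add 7 both sides. So sub: x = 3.

Answer: x ∈ {3}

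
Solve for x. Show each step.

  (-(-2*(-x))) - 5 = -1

Step 1. [(-(-2*(-x))) - 5 = -1] the outer -5 inverts by adding 5. So sub: -(-2*(-x)) = 4.
Step 2. [-(-2*(-x)) = 4] LHS negated; negate both sides ⇒ neg: -2*(-x) = -4.
Step 3. [-2*(-x) = -4] divide by the outer -2, so div: -x = 2.
Step 4. [-x = 2] LHS negated; negate both sides. So neg: x = -2.

Answer: x ∈ {-2}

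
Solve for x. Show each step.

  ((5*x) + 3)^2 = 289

Step 1. [((5*x) + 3)^2 = 289] 289 ≥ 0, LHS is (·)² — take ±√ ⇒ sqrt: (5*x) + 3 = 17 or -17.
Step 2. [(5*x) + 3 = 17 or -17] +3 is outermost — subtract 3 both sides. So sub: 5*x = 14 or -20.
Step 3. [5*x = 14 or -20] 5 out front; divide by 5. So div: x = 14/5 or -4.

Answer: x ∈ {-4, 14/5}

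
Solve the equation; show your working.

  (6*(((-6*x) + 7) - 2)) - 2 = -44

Step 1. [(6*(((-6*x) + 7) - 2)) - 2 = -44] 2 comes off first (add 2). So sub: 6*(((-6*x) + 7) - 2) = -42.
Step 2. [6*(((-6*x) + 7) - 2) = -42] 6 out front; divide by 6. So div: ((-6*x) + 7) - 2 = -7.
Step 3. [((-6*x) + 7) - 2 = -7] the outer -2 inverts by adding 2. So sub: (-6*x) + 7 = -5.
Step 4. [(-6*x) + 7 = -5] 7 comes off first (subtract 7) ⇒ sub: -6*x = -12.
Step 5. [-6*x = -12] leading coefficient -6: divide by -6. So div: x = 2.

Answer: x ∈ {2}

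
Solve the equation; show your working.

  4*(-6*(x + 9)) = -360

Step 1. [4*(-6*(x + 9)) = -360] 4 out front; divide by 4, so div: -6*(x + 9) = -90.
Step 2. [-6*(x + 9) = -90] LHS = -6·(…); ÷-6 both sides. So div: x + 9 = 15.
Step 3. [x + 9 = 15] the outer +9 inverts by subtracting 9, so sub: x = 6.

Answer: x ∈ {6}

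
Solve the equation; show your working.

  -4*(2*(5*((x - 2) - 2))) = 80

Step 1. [-4*(2*(5*((x - 2) - 2))) = 80] -4 out front; divide by -4. So div: 2*(5*((x - 2) - 2)) = -20.
Step 2. [2*(5*((x - 2) - 2)) = -20] divide by the outer 2 ⇒ div: 5*((x - 2) - 2) = -10.
Step 3. [5*((x - 2) - 2) = -10] 5·(inner) — divide through by 5 ⇒ div: (x - 2) - 2 = -2.
Step 4. [(x - 2) - 2 = -2] -2 is outermost — add 2 both sides ⇒ sub: x - 2 = 0.
Step 5. [x - 2 = 0] 2 comes off first (add 2) ⇒ sub: x = 2.

Answer: x ∈ {2}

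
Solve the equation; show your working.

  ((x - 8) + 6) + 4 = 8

Step 1. [((x - 8) + 6) + 4 = 8] peel the +4: subtract 4 from each side, so sub: (x - 8) + 6 = 4.
Step 2. [(x - 8) + 6 = 4] subtract 6: x sits inside (… + 6), so sub: x - 8 = -2.
Step 3. [x - 8 = -2] -8 is outermost — add 8 both sides. So sub: x = 6.

Answer: x ∈ {6}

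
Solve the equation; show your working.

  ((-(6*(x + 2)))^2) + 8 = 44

Step 1. [((-(6*(x + 2)))^2) + 8 = 44] +8 is outermost — subtract 8 both sides. So sub: (-(6*(x + 2)))^2 = 36.
Step 2. [(-(6*(x + 2)))^2 = 36] 36 ≥ 0, LHS is (·)² — take ±√ ⇒ sqrt: -(6*(x + 2)) = 6 or -6.
Step 3. [-(6*(x + 2)) = 6 or -6] flip signs both sides, so neg: 6*(x + 2) = -6 or 6.
Step 4. [6*(x + 2) = -6 or 6] divide by the outer 6 ⇒ div: x + 2 = -1 or 1.
Step 5. [x + 2 = -1 or 1] subtract 2: x sits inside (… + 2), so sub: x = -3 or -1.

Answer: x ∈ {-3, -1}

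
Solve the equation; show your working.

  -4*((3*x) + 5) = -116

Step 1. [-4*((3*x) + 5) = -116] LHS = -4·(…); ÷-4 both sides, so div: (3*x) + 5 = 29.
Step 2. [(3*x) + 5 = 29] +5 is outermost — subtract 5 both sides, so sub: 3*x = 24.
Step 3. [3*x = 24] divide by the outer 3 ⇒ div: x = 8.

Answer: x ∈ {8}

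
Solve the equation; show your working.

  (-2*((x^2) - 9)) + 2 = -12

Step 1. [(-2*((x^2) - 9)) + 2 = -12] -2 | LHS and -2 | -12: pull -2 out, so factor: ((x^2) - 9) - 1 = 6.
Step 2. [((x^2) - 9) - 1 = 6] peel the -1: add 1 from each side ⇒ sub: (x^2) - 9 = 7.
Step 3. [(x^2) - 9 = 7] add 9: x sits inside (… - 9) ⇒ sub: x^2 = 16.
Step 4. [x^2 = 16] √ both sides: 16 ≥ 0 gives two branches. So sqrt: x = 4 or -4.

Answer: x ∈ {-4, 4}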